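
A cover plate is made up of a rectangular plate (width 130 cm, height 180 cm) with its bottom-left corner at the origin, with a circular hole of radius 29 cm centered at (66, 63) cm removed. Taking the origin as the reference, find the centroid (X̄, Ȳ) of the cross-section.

X̄ = 64.87 cm, Ȳ = 93.44 cm

plate: A = 130 × 180 = 23400.00, centroid at (65.00, 90.00).
hole: A = −π·29² = -2642.08, centroid at (66.00, 63.00).
ΣA = 20757.92 cm², ΣAX̄ = 1346622.76 cm³, ΣAȲ = 1939549.00 cm³.
X̄ = 1346622.76/20757.92 = 64.87 cm; Ȳ = 1939549.00/20757.92 = 93.44 cm.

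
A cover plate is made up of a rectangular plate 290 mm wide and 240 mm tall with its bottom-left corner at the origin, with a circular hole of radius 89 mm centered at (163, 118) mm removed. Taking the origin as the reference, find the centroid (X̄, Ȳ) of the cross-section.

X̄ = 134.98 mm, Ȳ = 121.11 mm

plate: A = 290 × 240 = 69600.00, centroid at (145.00, 120.00).
hole: A = −π·89² = -24884.56, centroid at (163.00, 118.00).
ΣA = 44715.44 mm², ΣAX̄ = 6035817.47 mm³, ΣAȲ = 5415622.46 mm³.
X̄ = 6035817.47/44715.44 = 134.98 mm; Ȳ = 5415622.46/44715.44 = 121.11 mm.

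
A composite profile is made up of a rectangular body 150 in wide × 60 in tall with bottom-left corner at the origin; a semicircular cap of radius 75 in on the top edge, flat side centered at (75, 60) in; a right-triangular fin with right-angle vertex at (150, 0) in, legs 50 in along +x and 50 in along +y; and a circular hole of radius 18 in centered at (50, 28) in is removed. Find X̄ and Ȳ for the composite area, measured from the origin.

X̄ = 82.75 in, Ȳ = 59.43 in

rectangular body: A = 150 × 60 = 9000.00, centroid at (75.00, 30.00).
semicircular top: A = ½π·75² = 8835.73, centroid at (75.00, 91.83).
triangular fin: A = ½·50·50 = 1250.00, centroid at (166.67, 16.67).
hole: A = −π·18² = -1017.88, centroid at (50.00, 28.00).
ΣA = 18067.85 in², ΣAX̄ = 1495119.23 in³, ΣAȲ = 1073726.57 in³.
X̄ = 1495119.23/18067.85 = 82.75 in; Ȳ = 1073726.57/18067.85 = 59.43 in.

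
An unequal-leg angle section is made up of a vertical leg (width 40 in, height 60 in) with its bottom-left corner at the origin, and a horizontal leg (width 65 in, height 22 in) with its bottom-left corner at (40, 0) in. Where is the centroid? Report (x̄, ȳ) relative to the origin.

vertical leg: A = 40 × 60 = 2400.00, centroid at (20.00, 30.00).
horizontal leg: A = 65 × 22 = 1430.00, centroid at (72.50, 11.00).
ΣA = 3830.00 in²
ΣAx̄ = (2400.00)(20.00) + (1430.00)(72.50) = 151675.00 in³
ΣAȳ = (2400.00)(30.00) + (1430.00)(11.00) = 87730.00 in³
x̄ = 151675.00 / 3830.00 = 39.60 in
ȳ = 87730.00 / 3830.00 = 22.91 in

x̄ = 39.60 in, ȳ = 22.91 in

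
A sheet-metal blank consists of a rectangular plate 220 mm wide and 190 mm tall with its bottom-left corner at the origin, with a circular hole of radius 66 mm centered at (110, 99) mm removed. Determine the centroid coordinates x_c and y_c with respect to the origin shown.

plate: A = 220 × 190 = 41800.00, centroid at (110.00, 95.00).
hole: A = −π·66² = -13684.78, centroid at (110.00, 99.00).
ΣA = 28115.22 mm²
ΣAx_c = (41800.00)(110.00) + (-13684.78)(110.00) = 3092674.46 mm³
ΣAy_c = (41800.00)(95.00) + (-13684.78)(99.00) = 2616207.02 mm³
x_c = 3092674.46 / 28115.22 = 110.00 mm
y_c = 2616207.02 / 28115.22 = 93.05 mm

x_c = 110.00 mm, y_c = 93.05 mm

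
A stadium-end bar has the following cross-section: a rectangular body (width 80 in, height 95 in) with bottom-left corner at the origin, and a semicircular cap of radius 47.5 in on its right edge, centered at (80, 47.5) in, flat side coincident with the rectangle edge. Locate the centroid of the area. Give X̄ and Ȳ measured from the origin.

X̄ = 59.13 in, Ȳ = 47.50 in

Part | A | x̄ᵢ | ȳᵢ | A·x̄ᵢ | A·ȳᵢ
rectangular body | 7600.00 | 40.00 | 47.50 | 304000.00 | 361000.00
semicircular end | 3544.11 | 100.16 | 47.50 | 354976.65 | 168345.19
Σ | 11144.11 |  |  | 658976.65 | 529345.19
X̄ = 658976.65 / 11144.11 = 59.13 in
Ȳ = 529345.19 / 11144.11 = 47.50 in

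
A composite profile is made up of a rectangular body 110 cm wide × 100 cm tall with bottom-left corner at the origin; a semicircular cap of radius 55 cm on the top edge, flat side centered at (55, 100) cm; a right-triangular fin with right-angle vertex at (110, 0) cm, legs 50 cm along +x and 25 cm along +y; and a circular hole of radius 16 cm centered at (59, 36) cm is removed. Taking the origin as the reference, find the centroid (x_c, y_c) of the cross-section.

x_c = 57.67 cm, y_c = 71.43 cm

rectangular body: A = 110 × 100 = 11000.00, centroid at (55.00, 50.00).
semicircular top: A = ½π·55² = 4751.66, centroid at (55.00, 123.34).
triangular fin: A = ½·50·25 = 625.00, centroid at (126.67, 8.33).
hole: A = −π·16² = -804.25, centroid at (59.00, 36.00).
ΣA = 15572.41 cm², ΣAx_c = 898057.29 cm³, ΣAy_c = 1112337.97 cm³.
x_c = 898057.29/15572.41 = 57.67 cm; y_c = 1112337.97/15572.41 = 71.43 cm.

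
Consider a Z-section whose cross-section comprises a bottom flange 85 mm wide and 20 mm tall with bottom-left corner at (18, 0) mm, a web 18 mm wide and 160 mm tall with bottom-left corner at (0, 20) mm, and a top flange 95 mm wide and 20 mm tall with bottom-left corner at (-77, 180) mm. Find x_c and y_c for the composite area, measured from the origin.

bottom flange: A = 85 × 20 = 1700.00, centroid at (60.50, 10.00).
web: A = 18 × 160 = 2880.00, centroid at (9.00, 100.00).
top flange: A = 95 × 20 = 1900.00, centroid at (-29.50, 190.00).
ΣA = 6480.00 mm², ΣAx_c = 72720.00 mm³, ΣAy_c = 666000.00 mm³.
x_c = 72720.00/6480.00 = 11.22 mm; y_c = 666000.00/6480.00 = 102.78 mm.

x_c = 11.22 mm, y_c = 102.78 mm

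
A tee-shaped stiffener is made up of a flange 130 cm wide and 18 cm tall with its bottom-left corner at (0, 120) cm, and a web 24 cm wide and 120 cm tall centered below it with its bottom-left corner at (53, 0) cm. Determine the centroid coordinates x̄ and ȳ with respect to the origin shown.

x̄ = 65.00 cm, ȳ = 90.93 cm

web: A = 24 × 120 = 2880.00, centroid at (65.00, 60.00).
flange: A = 130 × 18 = 2340.00, centroid at (65.00, 129.00).
ΣA = 5220.00 cm²
ΣAx̄ = (2880.00)(65.00) + (2340.00)(65.00) = 339300.00 cm³
ΣAȳ = (2880.00)(60.00) + (2340.00)(129.00) = 474660.00 cm³
x̄ = 339300.00 / 5220.00 = 65.00 cm
ȳ = 474660.00 / 5220.00 = 90.93 cm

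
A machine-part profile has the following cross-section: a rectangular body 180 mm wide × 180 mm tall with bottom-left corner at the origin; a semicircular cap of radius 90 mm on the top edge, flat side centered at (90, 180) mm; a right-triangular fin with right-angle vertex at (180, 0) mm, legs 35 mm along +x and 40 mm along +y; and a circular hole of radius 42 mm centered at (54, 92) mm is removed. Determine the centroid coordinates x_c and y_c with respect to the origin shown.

x_c = 96.72 mm, y_c = 128.89 mm

Part | A | x̄ᵢ | ȳᵢ | A·x̄ᵢ | A·ȳᵢ
rectangular body | 32400.00 | 90.00 | 90.00 | 2916000.00 | 2916000.00
semicircular top | 12723.45 | 90.00 | 218.20 | 1145110.52 | 2776221.04
triangular fin | 700.00 | 191.67 | 13.33 | 134166.67 | 9333.33
hole | -5541.77 | 54.00 | 92.00 | -299255.55 | -509842.79
Σ | 40281.68 |  |  | 3896021.64 | 5191711.59
x_c = 3896021.64 / 40281.68 = 96.72 mm
y_c = 5191711.59 / 40281.68 = 128.89 mm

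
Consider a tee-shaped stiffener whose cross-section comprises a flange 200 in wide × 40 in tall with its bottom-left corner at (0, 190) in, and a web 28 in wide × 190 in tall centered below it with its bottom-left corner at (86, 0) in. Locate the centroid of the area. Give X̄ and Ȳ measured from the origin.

X̄ = 100.00 in, Ȳ = 164.07 in

Part | A | x̄ᵢ | ȳᵢ | A·x̄ᵢ | A·ȳᵢ
web | 5320.00 | 100.00 | 95.00 | 532000.00 | 505400.00
flange | 8000.00 | 100.00 | 210.00 | 800000.00 | 1680000.00
Σ | 13320.00 |  |  | 1332000.00 | 2185400.00
X̄ = 1332000.00 / 13320.00 = 100.00 in
Ȳ = 2185400.00 / 13320.00 = 164.07 in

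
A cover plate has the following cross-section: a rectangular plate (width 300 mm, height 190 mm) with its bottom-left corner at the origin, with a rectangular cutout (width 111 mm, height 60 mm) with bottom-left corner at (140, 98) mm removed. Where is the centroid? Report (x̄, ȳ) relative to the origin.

x̄ = 143.98 mm, ȳ = 90.63 mm

plate: A = 300 × 190 = 57000.00, centroid at (150.00, 95.00).
hole: A = −(111 × 60) = -6660.00, centroid at (195.50, 128.00).
ΣA = 50340.00 mm², ΣAx̄ = 7247970.00 mm³, ΣAȳ = 4562520.00 mm³.
x̄ = 7247970.00/50340.00 = 143.98 mm; ȳ = 4562520.00/50340.00 = 90.63 mm.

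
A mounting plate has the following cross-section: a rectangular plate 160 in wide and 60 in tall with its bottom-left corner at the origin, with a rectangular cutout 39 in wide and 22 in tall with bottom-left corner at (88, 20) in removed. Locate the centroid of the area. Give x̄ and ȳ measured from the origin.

plate: A = 160 × 60 = 9600.00, centroid at (80.00, 30.00).
hole: A = −(39 × 22) = -858.00, centroid at (107.50, 31.00).
ΣA = 8742.00 in², ΣAx̄ = 675765.00 in³, ΣAȳ = 261402.00 in³.
x̄ = 675765.00/8742.00 = 77.30 in; ȳ = 261402.00/8742.00 = 29.90 in.

x̄ = 77.30 in, ȳ = 29.90 in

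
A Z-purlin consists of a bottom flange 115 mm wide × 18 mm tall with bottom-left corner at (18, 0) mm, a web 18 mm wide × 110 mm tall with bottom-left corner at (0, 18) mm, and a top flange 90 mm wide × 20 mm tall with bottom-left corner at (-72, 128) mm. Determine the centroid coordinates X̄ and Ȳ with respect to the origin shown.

X̄ = 21.45 mm, Ȳ = 70.35 mm

Part | A | x̄ᵢ | ȳᵢ | A·x̄ᵢ | A·ȳᵢ
bottom flange | 2070.00 | 75.50 | 9.00 | 156285.00 | 18630.00
web | 1980.00 | 9.00 | 73.00 | 17820.00 | 144540.00
top flange | 1800.00 | -27.00 | 138.00 | -48600.00 | 248400.00
Σ | 5850.00 |  |  | 125505.00 | 411570.00
X̄ = 125505.00 / 5850.00 = 21.45 mm
Ȳ = 411570.00 / 5850.00 = 70.35 mm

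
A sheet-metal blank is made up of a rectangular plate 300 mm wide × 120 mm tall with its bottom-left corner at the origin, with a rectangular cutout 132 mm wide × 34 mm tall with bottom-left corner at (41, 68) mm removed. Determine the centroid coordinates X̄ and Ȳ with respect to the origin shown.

Part | A | x̄ᵢ | ȳᵢ | A·x̄ᵢ | A·ȳᵢ
plate | 36000.00 | 150.00 | 60.00 | 5400000.00 | 2160000.00
hole | -4488.00 | 107.00 | 85.00 | -480216.00 | -381480.00
Σ | 31512.00 |  |  | 4919784.00 | 1778520.00
X̄ = 4919784.00 / 31512.00 = 156.12 mm
Ȳ = 1778520.00 / 31512.00 = 56.44 mm

X̄ = 156.12 mm, Ȳ = 56.44 mm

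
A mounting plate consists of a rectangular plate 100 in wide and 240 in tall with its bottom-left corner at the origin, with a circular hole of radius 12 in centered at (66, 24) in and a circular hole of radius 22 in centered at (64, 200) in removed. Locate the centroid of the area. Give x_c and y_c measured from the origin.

Part | A | x̄ᵢ | ȳᵢ | A·x̄ᵢ | A·ȳᵢ
plate | 24000.00 | 50.00 | 120.00 | 1200000.00 | 2880000.00
hole 1 | -452.39 | 66.00 | 24.00 | -29857.70 | -10857.34
hole 2 | -1520.53 | 64.00 | 200.00 | -97313.97 | -304106.17
Σ | 22027.08 |  |  | 1072828.33 | 2565036.49
x_c = 1072828.33 / 22027.08 = 48.70 in
y_c = 2565036.49 / 22027.08 = 116.45 in

x_c = 48.70 in, y_c = 116.45 in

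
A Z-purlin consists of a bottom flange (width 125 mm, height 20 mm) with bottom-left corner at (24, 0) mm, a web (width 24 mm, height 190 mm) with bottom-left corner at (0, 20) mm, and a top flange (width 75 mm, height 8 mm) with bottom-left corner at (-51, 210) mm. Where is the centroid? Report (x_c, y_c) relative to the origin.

bottom flange: A = 125 × 20 = 2500.00, centroid at (86.50, 10.00).
web: A = 24 × 190 = 4560.00, centroid at (12.00, 115.00).
top flange: A = 75 × 8 = 600.00, centroid at (-13.50, 214.00).
ΣA = 7660.00 mm²
ΣAx_c = (2500.00)(86.50) + (4560.00)(12.00) + (600.00)(-13.50) = 262870.00 mm³
ΣAy_c = (2500.00)(10.00) + (4560.00)(115.00) + (600.00)(214.00) = 677800.00 mm³
x_c = 262870.00 / 7660.00 = 34.32 mm
y_c = 677800.00 / 7660.00 = 88.49 mm

x_c = 34.32 mm, y_c = 88.49 mm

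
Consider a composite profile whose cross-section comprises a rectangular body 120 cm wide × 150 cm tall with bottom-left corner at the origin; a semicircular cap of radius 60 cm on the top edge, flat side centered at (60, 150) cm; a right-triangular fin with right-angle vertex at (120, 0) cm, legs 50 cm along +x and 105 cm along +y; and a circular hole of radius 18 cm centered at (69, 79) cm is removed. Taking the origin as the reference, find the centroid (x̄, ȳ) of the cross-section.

x̄ = 67.60 cm, ȳ = 93.17 cm

rectangular body: A = 120 × 150 = 18000.00, centroid at (60.00, 75.00).
semicircular top: A = ½π·60² = 5654.87, centroid at (60.00, 175.46).
triangular fin: A = ½·50·105 = 2625.00, centroid at (136.67, 35.00).
hole: A = −π·18² = -1017.88, centroid at (69.00, 79.00).
ΣA = 25261.99 cm²
ΣAx̄ = (18000.00)(60.00) + (5654.87)(60.00) + (2625.00)(136.67) + (-1017.88)(69.00) = 1707808.56 cm³
ΣAȳ = (18000.00)(75.00) + (5654.87)(175.46) + (2625.00)(35.00) + (-1017.88)(79.00) = 2353692.81 cm³
x̄ = 1707808.56 / 25261.99 = 67.60 cm
ȳ = 2353692.81 / 25261.99 = 93.17 cm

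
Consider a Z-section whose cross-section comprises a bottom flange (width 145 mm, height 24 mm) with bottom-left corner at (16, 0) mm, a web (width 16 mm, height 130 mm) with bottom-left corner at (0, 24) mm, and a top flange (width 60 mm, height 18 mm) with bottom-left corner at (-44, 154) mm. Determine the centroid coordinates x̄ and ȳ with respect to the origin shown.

Part | A | x̄ᵢ | ȳᵢ | A·x̄ᵢ | A·ȳᵢ
bottom flange | 3480.00 | 88.50 | 12.00 | 307980.00 | 41760.00
web | 2080.00 | 8.00 | 89.00 | 16640.00 | 185120.00
top flange | 1080.00 | -14.00 | 163.00 | -15120.00 | 176040.00
Σ | 6640.00 |  |  | 309500.00 | 402920.00
x̄ = 309500.00 / 6640.00 = 46.61 mm
ȳ = 402920.00 / 6640.00 = 60.68 mm

x̄ = 46.61 mm, ȳ = 60.68 mm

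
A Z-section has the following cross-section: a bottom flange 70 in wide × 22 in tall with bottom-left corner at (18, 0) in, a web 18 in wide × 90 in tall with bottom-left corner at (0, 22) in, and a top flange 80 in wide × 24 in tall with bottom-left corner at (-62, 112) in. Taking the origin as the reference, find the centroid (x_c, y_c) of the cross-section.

bottom flange: A = 70 × 22 = 1540.00, centroid at (53.00, 11.00).
web: A = 18 × 90 = 1620.00, centroid at (9.00, 67.00).
top flange: A = 80 × 24 = 1920.00, centroid at (-22.00, 124.00).
ΣA = 5080.00 in², ΣAx_c = 53960.00 in³, ΣAy_c = 363560.00 in³.
x_c = 53960.00/5080.00 = 10.62 in; y_c = 363560.00/5080.00 = 71.57 in.

x_c = 10.62 in, y_c = 71.57 in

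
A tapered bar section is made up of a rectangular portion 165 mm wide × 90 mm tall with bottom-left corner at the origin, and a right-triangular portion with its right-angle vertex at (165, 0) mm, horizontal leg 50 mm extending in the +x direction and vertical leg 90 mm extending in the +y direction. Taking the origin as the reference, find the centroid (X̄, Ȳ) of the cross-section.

rectangular portion: A = 165 × 90 = 14850.00, centroid at (82.50, 45.00).
triangular portion: A = ½·50·90 = 2250.00, centroid at (181.67, 30.00).
ΣA = 17100.00 mm², ΣAX̄ = 1633875.00 mm³, ΣAȲ = 735750.00 mm³.
X̄ = 1633875.00/17100.00 = 95.55 mm; Ȳ = 735750.00/17100.00 = 43.03 mm.

X̄ = 95.55 mm, Ȳ = 43.03 mm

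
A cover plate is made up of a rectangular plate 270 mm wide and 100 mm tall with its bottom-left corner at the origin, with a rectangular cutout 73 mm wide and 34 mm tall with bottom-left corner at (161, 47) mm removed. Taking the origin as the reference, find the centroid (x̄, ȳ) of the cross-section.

plate: A = 270 × 100 = 27000.00, centroid at (135.00, 50.00).
hole: A = −(73 × 34) = -2482.00, centroid at (197.50, 64.00).
ΣA = 24518.00 mm², ΣAx̄ = 3154805.00 mm³, ΣAȳ = 1191152.00 mm³.
x̄ = 3154805.00/24518.00 = 128.67 mm; ȳ = 1191152.00/24518.00 = 48.58 mm.

x̄ = 128.67 mm, ȳ = 48.58 mm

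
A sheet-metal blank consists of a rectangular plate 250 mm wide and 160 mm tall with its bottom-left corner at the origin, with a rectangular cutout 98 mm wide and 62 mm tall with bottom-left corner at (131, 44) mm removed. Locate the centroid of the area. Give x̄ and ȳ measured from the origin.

plate: A = 250 × 160 = 40000.00, centroid at (125.00, 80.00).
hole: A = −(98 × 62) = -6076.00, centroid at (180.00, 75.00).
ΣA = 33924.00 mm², ΣAx̄ = 3906320.00 mm³, ΣAȳ = 2744300.00 mm³.
x̄ = 3906320.00/33924.00 = 115.15 mm; ȳ = 2744300.00/33924.00 = 80.90 mm.

x̄ = 115.15 mm, ȳ = 80.90 mm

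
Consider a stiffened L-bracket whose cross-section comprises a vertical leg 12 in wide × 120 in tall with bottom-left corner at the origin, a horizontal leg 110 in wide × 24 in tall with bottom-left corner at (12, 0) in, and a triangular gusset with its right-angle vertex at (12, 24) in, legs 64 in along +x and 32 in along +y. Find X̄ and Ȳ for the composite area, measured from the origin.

X̄ = 43.04 in, Ȳ = 30.09 in

vertical leg: A = 12 × 120 = 1440.00, centroid at (6.00, 60.00).
horizontal leg: A = 110 × 24 = 2640.00, centroid at (67.00, 12.00).
gusset: A = ½·64·32 = 1024.00, centroid at (33.33, 34.67).
ΣA = 5104.00 in², ΣAX̄ = 219653.33 in³, ΣAȲ = 153578.67 in³.
X̄ = 219653.33/5104.00 = 43.04 in; Ȳ = 153578.67/5104.00 = 30.09 in.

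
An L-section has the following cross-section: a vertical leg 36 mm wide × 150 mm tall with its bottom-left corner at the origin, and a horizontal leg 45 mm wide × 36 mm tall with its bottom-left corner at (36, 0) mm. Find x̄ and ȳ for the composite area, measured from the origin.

x̄ = 27.35 mm, ȳ = 61.85 mm

vertical leg: A = 36 × 150 = 5400.00, centroid at (18.00, 75.00).
horizontal leg: A = 45 × 36 = 1620.00, centroid at (58.50, 18.00).
ΣA = 7020.00 mm²
ΣAx̄ = (5400.00)(18.00) + (1620.00)(58.50) = 191970.00 mm³
ΣAȳ = (5400.00)(75.00) + (1620.00)(18.00) = 434160.00 mm³
x̄ = 191970.00 / 7020.00 = 27.35 mm
ȳ = 434160.00 / 7020.00 = 61.85 mm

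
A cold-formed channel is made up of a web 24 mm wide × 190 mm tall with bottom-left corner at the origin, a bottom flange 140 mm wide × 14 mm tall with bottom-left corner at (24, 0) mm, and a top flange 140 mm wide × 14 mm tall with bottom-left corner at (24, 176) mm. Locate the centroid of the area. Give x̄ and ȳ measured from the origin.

web: A = 24 × 190 = 4560.00, centroid at (12.00, 95.00).
bottom flange: A = 140 × 14 = 1960.00, centroid at (94.00, 7.00).
top flange: A = 140 × 14 = 1960.00, centroid at (94.00, 183.00).
ΣA = 8480.00 mm²
ΣAx̄ = (4560.00)(12.00) + (1960.00)(94.00) + (1960.00)(94.00) = 423200.00 mm³
ΣAȳ = (4560.00)(95.00) + (1960.00)(7.00) + (1960.00)(183.00) = 805600.00 mm³
x̄ = 423200.00 / 8480.00 = 49.91 mm
ȳ = 805600.00 / 8480.00 = 95.00 mm

x̄ = 49.91 mm, ȳ = 95.00 mm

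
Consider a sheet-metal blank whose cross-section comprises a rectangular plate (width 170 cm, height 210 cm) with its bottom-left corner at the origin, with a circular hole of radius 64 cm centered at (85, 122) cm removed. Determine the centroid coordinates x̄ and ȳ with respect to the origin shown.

x̄ = 85.00 cm, ȳ = 95.42 cm

plate: A = 170 × 210 = 35700.00, centroid at (85.00, 105.00).
hole: A = −π·64² = -12867.96, centroid at (85.00, 122.00).
ΣA = 22832.04 cm², ΣAx̄ = 1940723.10 cm³, ΣAȳ = 2178608.45 cm³.
x̄ = 1940723.10/22832.04 = 85.00 cm; ȳ = 2178608.45/22832.04 = 95.42 cm.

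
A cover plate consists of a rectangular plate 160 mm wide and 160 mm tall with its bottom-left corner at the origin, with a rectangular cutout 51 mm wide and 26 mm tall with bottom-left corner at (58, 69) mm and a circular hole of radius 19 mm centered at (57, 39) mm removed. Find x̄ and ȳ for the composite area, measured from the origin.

Part | A | x̄ᵢ | ȳᵢ | A·x̄ᵢ | A·ȳᵢ
plate | 25600.00 | 80.00 | 80.00 | 2048000.00 | 2048000.00
hole 1 | -1326.00 | 83.50 | 82.00 | -110721.00 | -108732.00
hole 2 | -1134.11 | 57.00 | 39.00 | -64644.55 | -44230.48
Σ | 23139.89 |  |  | 1872634.45 | 1895037.52
x̄ = 1872634.45 / 23139.89 = 80.93 mm
ȳ = 1895037.52 / 23139.89 = 81.89 mm

x̄ = 80.93 mm, ȳ = 81.89 mm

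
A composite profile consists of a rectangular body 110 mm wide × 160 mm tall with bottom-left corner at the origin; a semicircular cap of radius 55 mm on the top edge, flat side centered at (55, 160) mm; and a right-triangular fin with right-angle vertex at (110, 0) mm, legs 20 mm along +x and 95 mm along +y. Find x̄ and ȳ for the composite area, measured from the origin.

x̄ = 57.51 mm, ȳ = 99.10 mm

rectangular body: A = 110 × 160 = 17600.00, centroid at (55.00, 80.00).
semicircular top: A = ½π·55² = 4751.66, centroid at (55.00, 183.34).
triangular fin: A = ½·20·95 = 950.00, centroid at (116.67, 31.67).
ΣA = 23301.66 mm², ΣAx̄ = 1340174.57 mm³, ΣAȳ = 2309265.42 mm³.
x̄ = 1340174.57/23301.66 = 57.51 mm; ȳ = 2309265.42/23301.66 = 99.10 mm.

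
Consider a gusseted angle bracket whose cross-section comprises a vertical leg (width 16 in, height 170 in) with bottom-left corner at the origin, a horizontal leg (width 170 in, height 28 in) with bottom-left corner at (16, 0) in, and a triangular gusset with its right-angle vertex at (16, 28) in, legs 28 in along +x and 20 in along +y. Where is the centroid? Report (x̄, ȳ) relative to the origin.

x̄ = 65.67 in, ȳ = 39.63 in

vertical leg: A = 16 × 170 = 2720.00, centroid at (8.00, 85.00).
horizontal leg: A = 170 × 28 = 4760.00, centroid at (101.00, 14.00).
gusset: A = ½·28·20 = 280.00, centroid at (25.33, 34.67).
ΣA = 7760.00 in², ΣAx̄ = 509613.33 in³, ΣAȳ = 307546.67 in³.
x̄ = 509613.33/7760.00 = 65.67 in; ȳ = 307546.67/7760.00 = 39.63 in.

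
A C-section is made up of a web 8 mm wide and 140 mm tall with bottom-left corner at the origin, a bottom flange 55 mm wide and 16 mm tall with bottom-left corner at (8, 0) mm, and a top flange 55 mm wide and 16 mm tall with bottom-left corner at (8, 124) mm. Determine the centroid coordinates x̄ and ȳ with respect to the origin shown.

x̄ = 23.25 mm, ȳ = 70.00 mm

Part | A | x̄ᵢ | ȳᵢ | A·x̄ᵢ | A·ȳᵢ
web | 1120.00 | 4.00 | 70.00 | 4480.00 | 78400.00
bottom flange | 880.00 | 35.50 | 8.00 | 31240.00 | 7040.00
top flange | 880.00 | 35.50 | 132.00 | 31240.00 | 116160.00
Σ | 2880.00 |  |  | 66960.00 | 201600.00
x̄ = 66960.00 / 2880.00 = 23.25 mm
ȳ = 201600.00 / 2880.00 = 70.00 mm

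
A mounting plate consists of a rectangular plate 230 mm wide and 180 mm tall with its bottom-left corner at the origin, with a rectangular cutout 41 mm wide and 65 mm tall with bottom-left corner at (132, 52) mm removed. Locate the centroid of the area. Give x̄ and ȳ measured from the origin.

plate: A = 230 × 180 = 41400.00, centroid at (115.00, 90.00).
hole: A = −(41 × 65) = -2665.00, centroid at (152.50, 84.50).
ΣA = 38735.00 mm²
ΣAx̄ = (41400.00)(115.00) + (-2665.00)(152.50) = 4354587.50 mm³
ΣAȳ = (41400.00)(90.00) + (-2665.00)(84.50) = 3500807.50 mm³
x̄ = 4354587.50 / 38735.00 = 112.42 mm
ȳ = 3500807.50 / 38735.00 = 90.38 mm

x̄ = 112.42 mm, ȳ = 90.38 mm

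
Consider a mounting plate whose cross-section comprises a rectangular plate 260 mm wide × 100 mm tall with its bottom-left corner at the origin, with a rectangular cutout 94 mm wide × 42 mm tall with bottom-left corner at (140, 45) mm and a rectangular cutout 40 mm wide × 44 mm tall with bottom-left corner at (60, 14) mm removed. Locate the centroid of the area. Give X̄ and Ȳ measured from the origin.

Part | A | x̄ᵢ | ȳᵢ | A·x̄ᵢ | A·ȳᵢ
plate | 26000.00 | 130.00 | 50.00 | 3380000.00 | 1300000.00
hole 1 | -3948.00 | 187.00 | 66.00 | -738276.00 | -260568.00
hole 2 | -1760.00 | 80.00 | 36.00 | -140800.00 | -63360.00
Σ | 20292.00 |  |  | 2500924.00 | 976072.00
X̄ = 2500924.00 / 20292.00 = 123.25 mm
Ȳ = 976072.00 / 20292.00 = 48.10 mm

X̄ = 123.25 mm, Ȳ = 48.10 mm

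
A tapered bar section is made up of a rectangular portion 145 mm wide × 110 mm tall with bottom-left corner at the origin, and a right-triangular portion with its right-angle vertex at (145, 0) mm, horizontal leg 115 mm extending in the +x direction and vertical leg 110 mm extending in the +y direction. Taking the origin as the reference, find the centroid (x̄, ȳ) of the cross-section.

x̄ = 103.97 mm, ȳ = 49.79 mm

Part | A | x̄ᵢ | ȳᵢ | A·x̄ᵢ | A·ȳᵢ
rectangular portion | 15950.00 | 72.50 | 55.00 | 1156375.00 | 877250.00
triangular portion | 6325.00 | 183.33 | 36.67 | 1159583.33 | 231916.67
Σ | 22275.00 |  |  | 2315958.33 | 1109166.67
x̄ = 2315958.33 / 22275.00 = 103.97 mm
ȳ = 1109166.67 / 22275.00 = 49.79 mm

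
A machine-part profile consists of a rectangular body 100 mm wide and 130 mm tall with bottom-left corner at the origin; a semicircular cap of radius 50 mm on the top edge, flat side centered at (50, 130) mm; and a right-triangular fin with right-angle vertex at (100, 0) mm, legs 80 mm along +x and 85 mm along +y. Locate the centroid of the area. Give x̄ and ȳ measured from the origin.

x̄ = 62.82 mm, ȳ = 75.52 mm

rectangular body: A = 100 × 130 = 13000.00, centroid at (50.00, 65.00).
semicircular top: A = ½π·50² = 3926.99, centroid at (50.00, 151.22).
triangular fin: A = ½·80·85 = 3400.00, centroid at (126.67, 28.33).
ΣA = 20326.99 mm², ΣAx̄ = 1277016.21 mm³, ΣAȳ = 1535175.47 mm³.
x̄ = 1277016.21/20326.99 = 62.82 mm; ȳ = 1535175.47/20326.99 = 75.52 mm.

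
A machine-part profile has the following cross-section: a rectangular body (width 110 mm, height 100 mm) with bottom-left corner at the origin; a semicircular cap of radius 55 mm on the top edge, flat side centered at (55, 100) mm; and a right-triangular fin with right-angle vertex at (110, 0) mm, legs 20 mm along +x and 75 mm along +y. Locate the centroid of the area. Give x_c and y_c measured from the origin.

x_c = 57.80 mm, y_c = 69.98 mm

Part | A | x̄ᵢ | ȳᵢ | A·x̄ᵢ | A·ȳᵢ
rectangular body | 11000.00 | 55.00 | 50.00 | 605000.00 | 550000.00
semicircular top | 4751.66 | 55.00 | 123.34 | 261341.24 | 586082.56
triangular fin | 750.00 | 116.67 | 25.00 | 87500.00 | 18750.00
Σ | 16501.66 |  |  | 953841.24 | 1154832.56
x_c = 953841.24 / 16501.66 = 57.80 mm
y_c = 1154832.56 / 16501.66 = 69.98 mm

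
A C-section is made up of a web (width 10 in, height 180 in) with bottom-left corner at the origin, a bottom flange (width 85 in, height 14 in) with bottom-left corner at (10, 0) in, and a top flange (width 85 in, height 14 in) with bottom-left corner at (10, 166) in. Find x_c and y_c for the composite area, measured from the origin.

Part | A | x̄ᵢ | ȳᵢ | A·x̄ᵢ | A·ȳᵢ
web | 1800.00 | 5.00 | 90.00 | 9000.00 | 162000.00
bottom flange | 1190.00 | 52.50 | 7.00 | 62475.00 | 8330.00
top flange | 1190.00 | 52.50 | 173.00 | 62475.00 | 205870.00
Σ | 4180.00 |  |  | 133950.00 | 376200.00
x_c = 133950.00 / 4180.00 = 32.05 in
y_c = 376200.00 / 4180.00 = 90.00 in

x_c = 32.05 in, y_c = 90.00 in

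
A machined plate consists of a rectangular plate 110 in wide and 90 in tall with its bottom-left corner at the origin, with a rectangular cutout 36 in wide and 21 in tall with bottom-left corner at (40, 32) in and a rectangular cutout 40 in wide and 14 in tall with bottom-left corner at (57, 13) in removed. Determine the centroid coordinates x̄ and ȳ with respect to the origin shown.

Part | A | x̄ᵢ | ȳᵢ | A·x̄ᵢ | A·ȳᵢ
plate | 9900.00 | 55.00 | 45.00 | 544500.00 | 445500.00
hole 1 | -756.00 | 58.00 | 42.50 | -43848.00 | -32130.00
hole 2 | -560.00 | 77.00 | 20.00 | -43120.00 | -11200.00
Σ | 8584.00 |  |  | 457532.00 | 402170.00
x̄ = 457532.00 / 8584.00 = 53.30 in
ȳ = 402170.00 / 8584.00 = 46.85 in

x̄ = 53.30 in, ȳ = 46.85 in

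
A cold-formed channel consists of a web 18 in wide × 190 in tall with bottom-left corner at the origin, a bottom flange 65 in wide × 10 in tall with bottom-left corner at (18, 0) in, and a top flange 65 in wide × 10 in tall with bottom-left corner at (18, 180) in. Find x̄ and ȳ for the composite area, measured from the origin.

x̄ = 20.43 in, ȳ = 95.00 in

web: A = 18 × 190 = 3420.00, centroid at (9.00, 95.00).
bottom flange: A = 65 × 10 = 650.00, centroid at (50.50, 5.00).
top flange: A = 65 × 10 = 650.00, centroid at (50.50, 185.00).
ΣA = 4720.00 in², ΣAx̄ = 96430.00 in³, ΣAȳ = 448400.00 in³.
x̄ = 96430.00/4720.00 = 20.43 in; ȳ = 448400.00/4720.00 = 95.00 in.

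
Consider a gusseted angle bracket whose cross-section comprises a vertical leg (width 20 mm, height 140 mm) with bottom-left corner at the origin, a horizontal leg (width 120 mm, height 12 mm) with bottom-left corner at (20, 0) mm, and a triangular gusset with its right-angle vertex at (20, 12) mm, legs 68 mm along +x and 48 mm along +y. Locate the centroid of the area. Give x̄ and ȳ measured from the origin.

x̄ = 36.25 mm, ȳ = 42.63 mm

vertical leg: A = 20 × 140 = 2800.00, centroid at (10.00, 70.00).
horizontal leg: A = 120 × 12 = 1440.00, centroid at (80.00, 6.00).
gusset: A = ½·68·48 = 1632.00, centroid at (42.67, 28.00).
ΣA = 5872.00 mm²
ΣAx̄ = (2800.00)(10.00) + (1440.00)(80.00) + (1632.00)(42.67) = 212832.00 mm³
ΣAȳ = (2800.00)(70.00) + (1440.00)(6.00) + (1632.00)(28.00) = 250336.00 mm³
x̄ = 212832.00 / 5872.00 = 36.25 mm
ȳ = 250336.00 / 5872.00 = 42.63 mm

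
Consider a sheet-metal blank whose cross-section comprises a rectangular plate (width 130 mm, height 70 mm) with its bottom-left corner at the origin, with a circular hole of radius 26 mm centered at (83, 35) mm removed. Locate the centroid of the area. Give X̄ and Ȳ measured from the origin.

Part | A | x̄ᵢ | ȳᵢ | A·x̄ᵢ | A·ȳᵢ
plate | 9100.00 | 65.00 | 35.00 | 591500.00 | 318500.00
hole | -2123.72 | 83.00 | 35.00 | -176268.48 | -74330.08
Σ | 6976.28 |  |  | 415231.52 | 244169.92
X̄ = 415231.52 / 6976.28 = 59.52 mm
Ȳ = 244169.92 / 6976.28 = 35.00 mm

X̄ = 59.52 mm, Ȳ = 35.00 mm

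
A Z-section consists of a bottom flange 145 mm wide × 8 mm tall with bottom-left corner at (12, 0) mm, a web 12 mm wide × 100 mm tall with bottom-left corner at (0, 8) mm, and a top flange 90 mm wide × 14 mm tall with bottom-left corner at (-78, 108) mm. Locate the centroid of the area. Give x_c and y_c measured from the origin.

x_c = 17.58 mm, y_c = 60.54 mm

bottom flange: A = 145 × 8 = 1160.00, centroid at (84.50, 4.00).
web: A = 12 × 100 = 1200.00, centroid at (6.00, 58.00).
top flange: A = 90 × 14 = 1260.00, centroid at (-33.00, 115.00).
ΣA = 3620.00 mm²
ΣAx_c = (1160.00)(84.50) + (1200.00)(6.00) + (1260.00)(-33.00) = 63640.00 mm³
ΣAy_c = (1160.00)(4.00) + (1200.00)(58.00) + (1260.00)(115.00) = 219140.00 mm³
x_c = 63640.00 / 3620.00 = 17.58 mm
y_c = 219140.00 / 3620.00 = 60.54 mm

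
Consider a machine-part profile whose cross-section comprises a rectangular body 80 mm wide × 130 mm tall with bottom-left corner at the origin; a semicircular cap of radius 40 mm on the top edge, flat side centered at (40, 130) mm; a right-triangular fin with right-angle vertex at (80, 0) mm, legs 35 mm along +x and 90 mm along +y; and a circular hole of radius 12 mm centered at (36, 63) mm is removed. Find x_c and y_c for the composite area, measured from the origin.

rectangular body: A = 80 × 130 = 10400.00, centroid at (40.00, 65.00).
semicircular top: A = ½π·40² = 2513.27, centroid at (40.00, 146.98).
triangular fin: A = ½·35·90 = 1575.00, centroid at (91.67, 30.00).
hole: A = −π·12² = -452.39, centroid at (36.00, 63.00).
ΣA = 14035.88 mm², ΣAx_c = 644619.95 mm³, ΣAy_c = 1064141.77 mm³.
x_c = 644619.95/14035.88 = 45.93 mm; y_c = 1064141.77/14035.88 = 75.82 mm.

x_c = 45.93 mm, y_c = 75.82 mm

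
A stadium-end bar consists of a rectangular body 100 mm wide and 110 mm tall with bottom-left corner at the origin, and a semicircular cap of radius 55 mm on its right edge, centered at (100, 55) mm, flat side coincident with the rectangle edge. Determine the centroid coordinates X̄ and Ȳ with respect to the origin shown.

X̄ = 72.12 mm, Ȳ = 55.00 mm

rectangular body: A = 100 × 110 = 11000.00, centroid at (50.00, 55.00).
semicircular end: A = ½π·55² = 4751.66, centroid at (123.34, 55.00).
ΣA = 15751.66 mm²
ΣAX̄ = (11000.00)(50.00) + (4751.66)(123.34) = 1136082.56 mm³
ΣAȲ = (11000.00)(55.00) + (4751.66)(55.00) = 866341.24 mm³
X̄ = 1136082.56 / 15751.66 = 72.12 mm
Ȳ = 866341.24 / 15751.66 = 55.00 mm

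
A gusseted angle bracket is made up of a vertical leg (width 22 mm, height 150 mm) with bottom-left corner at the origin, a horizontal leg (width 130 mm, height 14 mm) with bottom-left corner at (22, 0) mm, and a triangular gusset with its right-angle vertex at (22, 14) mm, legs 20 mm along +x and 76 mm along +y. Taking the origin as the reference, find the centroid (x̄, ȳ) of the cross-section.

x̄ = 36.81 mm, ȳ = 49.34 mm

vertical leg: A = 22 × 150 = 3300.00, centroid at (11.00, 75.00).
horizontal leg: A = 130 × 14 = 1820.00, centroid at (87.00, 7.00).
gusset: A = ½·20·76 = 760.00, centroid at (28.67, 39.33).
ΣA = 5880.00 mm², ΣAx̄ = 216426.67 mm³, ΣAȳ = 290133.33 mm³.
x̄ = 216426.67/5880.00 = 36.81 mm; ȳ = 290133.33/5880.00 = 49.34 mm.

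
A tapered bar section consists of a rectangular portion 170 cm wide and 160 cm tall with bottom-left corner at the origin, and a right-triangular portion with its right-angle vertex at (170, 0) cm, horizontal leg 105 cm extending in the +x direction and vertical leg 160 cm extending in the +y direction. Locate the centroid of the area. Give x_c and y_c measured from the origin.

x_c = 113.31 cm, y_c = 73.71 cm

rectangular portion: A = 170 × 160 = 27200.00, centroid at (85.00, 80.00).
triangular portion: A = ½·105·160 = 8400.00, centroid at (205.00, 53.33).
ΣA = 35600.00 cm², ΣAx_c = 4034000.00 cm³, ΣAy_c = 2624000.00 cm³.
x_c = 4034000.00/35600.00 = 113.31 cm; y_c = 2624000.00/35600.00 = 73.71 cm.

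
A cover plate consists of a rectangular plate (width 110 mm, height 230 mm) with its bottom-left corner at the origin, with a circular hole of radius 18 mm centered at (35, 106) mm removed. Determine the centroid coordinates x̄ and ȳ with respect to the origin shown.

Part | A | x̄ᵢ | ȳᵢ | A·x̄ᵢ | A·ȳᵢ
plate | 25300.00 | 55.00 | 115.00 | 1391500.00 | 2909500.00
hole | -1017.88 | 35.00 | 106.00 | -35625.66 | -107894.86
Σ | 24282.12 |  |  | 1355874.34 | 2801605.14
x̄ = 1355874.34 / 24282.12 = 55.84 mm
ȳ = 2801605.14 / 24282.12 = 115.38 mm

x̄ = 55.84 mm, ȳ = 115.38 mm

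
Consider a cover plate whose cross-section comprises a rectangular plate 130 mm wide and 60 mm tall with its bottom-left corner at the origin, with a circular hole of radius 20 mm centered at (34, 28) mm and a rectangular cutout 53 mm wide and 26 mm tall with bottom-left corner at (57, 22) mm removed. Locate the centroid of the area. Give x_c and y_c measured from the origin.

x_c = 67.61 mm, y_c = 29.15 mm

plate: A = 130 × 60 = 7800.00, centroid at (65.00, 30.00).
hole 1: A = −π·20² = -1256.64, centroid at (34.00, 28.00).
hole 2: A = −(53 × 26) = -1378.00, centroid at (83.50, 35.00).
ΣA = 5165.36 mm²
ΣAx_c = (7800.00)(65.00) + (-1256.64)(34.00) + (-1378.00)(83.50) = 349211.34 mm³
ΣAy_c = (7800.00)(30.00) + (-1256.64)(28.00) + (-1378.00)(35.00) = 150584.16 mm³
x_c = 349211.34 / 5165.36 = 67.61 mm
y_c = 150584.16 / 5165.36 = 29.15 mm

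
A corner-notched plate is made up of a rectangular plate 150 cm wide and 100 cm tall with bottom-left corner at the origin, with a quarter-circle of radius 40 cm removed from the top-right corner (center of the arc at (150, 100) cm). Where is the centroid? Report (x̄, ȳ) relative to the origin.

Part | A | x̄ᵢ | ȳᵢ | A·x̄ᵢ | A·ȳᵢ
plate | 15000.00 | 75.00 | 50.00 | 1125000.00 | 750000.00
removed quarter-circle | -1256.64 | 133.02 | 83.02 | -167162.23 | -104330.37
Σ | 13743.36 |  |  | 957837.77 | 645669.63
x̄ = 957837.77 / 13743.36 = 69.69 cm
ȳ = 645669.63 / 13743.36 = 46.98 cm

x̄ = 69.69 cm, ȳ = 46.98 cm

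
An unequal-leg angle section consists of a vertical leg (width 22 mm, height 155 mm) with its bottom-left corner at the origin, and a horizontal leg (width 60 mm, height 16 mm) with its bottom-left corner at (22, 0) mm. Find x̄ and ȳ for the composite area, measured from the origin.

x̄ = 20.01 mm, ȳ = 62.23 mm

vertical leg: A = 22 × 155 = 3410.00, centroid at (11.00, 77.50).
horizontal leg: A = 60 × 16 = 960.00, centroid at (52.00, 8.00).
ΣA = 4370.00 mm², ΣAx̄ = 87430.00 mm³, ΣAȳ = 271955.00 mm³.
x̄ = 87430.00/4370.00 = 20.01 mm; ȳ = 271955.00/4370.00 = 62.23 mm.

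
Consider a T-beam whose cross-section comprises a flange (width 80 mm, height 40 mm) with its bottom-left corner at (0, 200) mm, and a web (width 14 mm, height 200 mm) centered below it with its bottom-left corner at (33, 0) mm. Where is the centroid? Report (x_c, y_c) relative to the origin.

web: A = 14 × 200 = 2800.00, centroid at (40.00, 100.00).
flange: A = 80 × 40 = 3200.00, centroid at (40.00, 220.00).
ΣA = 6000.00 mm²
ΣAx_c = (2800.00)(40.00) + (3200.00)(40.00) = 240000.00 mm³
ΣAy_c = (2800.00)(100.00) + (3200.00)(220.00) = 984000.00 mm³
x_c = 240000.00 / 6000.00 = 40.00 mm
y_c = 984000.00 / 6000.00 = 164.00 mm

x_c = 40.00 mm, y_c = 164.00 mm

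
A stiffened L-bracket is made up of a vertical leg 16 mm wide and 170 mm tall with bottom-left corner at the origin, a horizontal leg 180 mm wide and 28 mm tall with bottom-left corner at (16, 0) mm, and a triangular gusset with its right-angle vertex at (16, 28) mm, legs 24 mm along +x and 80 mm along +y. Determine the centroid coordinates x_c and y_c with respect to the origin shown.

Part | A | x̄ᵢ | ȳᵢ | A·x̄ᵢ | A·ȳᵢ
vertical leg | 2720.00 | 8.00 | 85.00 | 21760.00 | 231200.00
horizontal leg | 5040.00 | 106.00 | 14.00 | 534240.00 | 70560.00
gusset | 960.00 | 24.00 | 54.67 | 23040.00 | 52480.00
Σ | 8720.00 |  |  | 579040.00 | 354240.00
x_c = 579040.00 / 8720.00 = 66.40 mm
y_c = 354240.00 / 8720.00 = 40.62 mm

x_c = 66.40 mm, y_c = 40.62 mm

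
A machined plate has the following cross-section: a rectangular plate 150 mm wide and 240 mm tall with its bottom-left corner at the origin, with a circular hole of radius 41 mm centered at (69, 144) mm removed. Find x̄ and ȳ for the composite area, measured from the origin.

x̄ = 76.03 mm, ȳ = 115.87 mm

Part | A | x̄ᵢ | ȳᵢ | A·x̄ᵢ | A·ȳᵢ
plate | 36000.00 | 75.00 | 120.00 | 2700000.00 | 4320000.00
hole | -5281.02 | 69.00 | 144.00 | -364390.19 | -760466.48
Σ | 30718.98 |  |  | 2335609.81 | 3559533.52
x̄ = 2335609.81 / 30718.98 = 76.03 mm
ȳ = 3559533.52 / 30718.98 = 115.87 mm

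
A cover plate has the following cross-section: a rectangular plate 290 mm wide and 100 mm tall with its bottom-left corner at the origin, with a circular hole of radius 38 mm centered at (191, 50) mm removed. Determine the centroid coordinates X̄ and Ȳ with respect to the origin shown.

plate: A = 290 × 100 = 29000.00, centroid at (145.00, 50.00).
hole: A = −π·38² = -4536.46, centroid at (191.00, 50.00).
ΣA = 24463.54 mm²
ΣAX̄ = (29000.00)(145.00) + (-4536.46)(191.00) = 3338536.18 mm³
ΣAȲ = (29000.00)(50.00) + (-4536.46)(50.00) = 1223177.01 mm³
X̄ = 3338536.18 / 24463.54 = 136.47 mm
Ȳ = 1223177.01 / 24463.54 = 50.00 mm

X̄ = 136.47 mm, Ȳ = 50.00 mm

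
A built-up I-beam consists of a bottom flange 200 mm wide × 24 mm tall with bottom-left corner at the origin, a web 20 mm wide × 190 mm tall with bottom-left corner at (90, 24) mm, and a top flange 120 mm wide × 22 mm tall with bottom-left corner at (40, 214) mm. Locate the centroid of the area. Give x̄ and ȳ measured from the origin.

Part | A | x̄ᵢ | ȳᵢ | A·x̄ᵢ | A·ȳᵢ
bottom flange | 4800.00 | 100.00 | 12.00 | 480000.00 | 57600.00
web | 3800.00 | 100.00 | 119.00 | 380000.00 | 452200.00
top flange | 2640.00 | 100.00 | 225.00 | 264000.00 | 594000.00
Σ | 11240.00 |  |  | 1124000.00 | 1103800.00
x̄ = 1124000.00 / 11240.00 = 100.00 mm
ȳ = 1103800.00 / 11240.00 = 98.20 mm

x̄ = 100.00 mm, ȳ = 98.20 mm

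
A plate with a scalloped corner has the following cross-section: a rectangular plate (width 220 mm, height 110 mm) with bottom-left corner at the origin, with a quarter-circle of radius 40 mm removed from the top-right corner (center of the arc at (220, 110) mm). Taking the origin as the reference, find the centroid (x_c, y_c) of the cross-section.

plate: A = 220 × 110 = 24200.00, centroid at (110.00, 55.00).
removed quarter-circle: A = −¼π·40² = -1256.64, centroid at (203.02, 93.02).
ΣA = 22943.36 mm²
ΣAx_c = (24200.00)(110.00) + (-1256.64)(203.02) = 2406873.18 mm³
ΣAy_c = (24200.00)(55.00) + (-1256.64)(93.02) = 1214103.26 mm³
x_c = 2406873.18 / 22943.36 = 104.90 mm
y_c = 1214103.26 / 22943.36 = 52.92 mm

x_c = 104.90 mm, y_c = 52.92 mm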